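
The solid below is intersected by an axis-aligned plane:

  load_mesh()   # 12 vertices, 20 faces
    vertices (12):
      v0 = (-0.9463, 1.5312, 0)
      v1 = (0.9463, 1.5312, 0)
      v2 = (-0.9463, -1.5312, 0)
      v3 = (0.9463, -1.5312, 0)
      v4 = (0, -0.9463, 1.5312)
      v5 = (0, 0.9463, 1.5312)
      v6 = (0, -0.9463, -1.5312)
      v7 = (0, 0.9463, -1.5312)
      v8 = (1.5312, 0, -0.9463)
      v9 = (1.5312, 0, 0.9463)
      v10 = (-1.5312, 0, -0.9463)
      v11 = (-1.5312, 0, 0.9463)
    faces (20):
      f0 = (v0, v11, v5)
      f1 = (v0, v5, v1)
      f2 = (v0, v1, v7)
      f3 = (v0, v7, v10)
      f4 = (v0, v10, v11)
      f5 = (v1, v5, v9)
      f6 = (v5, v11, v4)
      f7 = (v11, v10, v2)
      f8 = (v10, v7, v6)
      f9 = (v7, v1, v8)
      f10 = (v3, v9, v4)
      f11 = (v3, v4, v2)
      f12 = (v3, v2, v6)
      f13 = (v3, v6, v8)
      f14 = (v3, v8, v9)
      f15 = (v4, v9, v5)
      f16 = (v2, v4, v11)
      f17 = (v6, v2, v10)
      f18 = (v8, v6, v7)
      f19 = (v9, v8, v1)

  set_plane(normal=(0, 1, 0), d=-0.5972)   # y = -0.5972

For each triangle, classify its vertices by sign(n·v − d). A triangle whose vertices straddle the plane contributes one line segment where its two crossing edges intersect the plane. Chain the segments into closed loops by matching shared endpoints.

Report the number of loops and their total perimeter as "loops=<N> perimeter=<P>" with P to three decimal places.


loops=1 perimeter=8.904

Straddling triangles (10 of 20):
  (v5,v11,v4) [++-] → (-0.564876, -0.5972, 1.31542)–(0, -0.5972, 1.5312)  len=0.6047
  (v11,v10,v2) [++-] → (-1.30308, -0.5972, -0.577223)–(-1.30308, -0.5972, 0.577223)  len=1.1544
  (v10,v7,v6) [++-] → (0, -0.5972, -1.5312)–(-0.564876, -0.5972, -1.31542)  len=0.6047
  (v3,v9,v4) [-+-] → (1.30308, -0.5972, 0.577223)–(0.564876, -0.5972, 1.31542)  len=1.0440
  (v3,v6,v8) [--+] → (0.564876, -0.5972, -1.31542)–(1.30308, -0.5972, -0.577223)  len=1.0440
  (v3,v8,v9) [-++] → (1.30308, -0.5972, -0.577223)–(1.30308, -0.5972, 0.577223)  len=1.1544
  (v4,v9,v5) [-++] → (0.564876, -0.5972, 1.31542)–(0, -0.5972, 1.5312)  len=0.6047
  (v2,v4,v11) [--+] → (-0.564876, -0.5972, 1.31542)–(-1.30308, -0.5972, 0.577223)  len=1.0440
  (v6,v2,v10) [--+] → (-1.30308, -0.5972, -0.577223)–(-0.564876, -0.5972, -1.31542)  len=1.0440
  (v8,v6,v7) [+-+] → (0.564876, -0.5972, -1.31542)–(0, -0.5972, -1.5312)  len=0.6047

Chained into 1 loop(s):
  loop 1: 10 segments, perimeter = 8.9035
Total perimeter = 8.904


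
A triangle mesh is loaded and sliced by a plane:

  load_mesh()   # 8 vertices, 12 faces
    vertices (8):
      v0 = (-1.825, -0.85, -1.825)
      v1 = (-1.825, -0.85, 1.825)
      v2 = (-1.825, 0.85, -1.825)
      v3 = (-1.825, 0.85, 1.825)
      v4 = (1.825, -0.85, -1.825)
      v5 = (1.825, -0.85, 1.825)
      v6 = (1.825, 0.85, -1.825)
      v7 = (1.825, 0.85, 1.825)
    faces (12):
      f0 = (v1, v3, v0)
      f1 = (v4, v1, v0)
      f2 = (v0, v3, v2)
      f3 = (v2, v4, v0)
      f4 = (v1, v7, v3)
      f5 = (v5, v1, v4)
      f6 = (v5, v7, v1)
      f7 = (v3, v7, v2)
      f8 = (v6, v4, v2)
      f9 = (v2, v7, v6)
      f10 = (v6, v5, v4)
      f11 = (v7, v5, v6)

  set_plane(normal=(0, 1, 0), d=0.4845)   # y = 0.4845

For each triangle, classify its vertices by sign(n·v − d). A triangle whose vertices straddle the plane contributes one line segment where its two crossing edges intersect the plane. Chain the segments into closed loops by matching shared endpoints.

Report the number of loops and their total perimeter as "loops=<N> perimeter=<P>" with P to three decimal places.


loops=1 perimeter=14.600

Straddling triangles (8 of 12):
  (v1,v3,v0) [-+-] → (-1.825, 0.4845, 1.825)–(-1.825, 0.4845, 1.04025)  len=0.7848
  (v0,v3,v2) [-++] → (-1.825, 0.4845, 1.04025)–(-1.825, 0.4845, -1.825)  len=2.8653
  (v2,v4,v0) [+--] → (-1.04025, 0.4845, -1.825)–(-1.825, 0.4845, -1.825)  len=0.7848
  (v1,v7,v3) [-++] → (1.04025, 0.4845, 1.825)–(-1.825, 0.4845, 1.825)  len=2.8653
  (v5,v7,v1) [-+-] → (1.825, 0.4845, 1.825)–(1.04025, 0.4845, 1.825)  len=0.7848
  (v6,v4,v2) [+-+] → (1.825, 0.4845, -1.825)–(-1.04025, 0.4845, -1.825)  len=2.8653
  (v6,v5,v4) [+--] → (1.825, 0.4845, -1.04025)–(1.825, 0.4845, -1.825)  len=0.7848
  (v7,v5,v6) [+-+] → (1.825, 0.4845, 1.825)–(1.825, 0.4845, -1.04025)  len=2.8653

Chained into 1 loop(s):
  loop 1: 8 segments, perimeter = 14.6000
Total perimeter = 14.600


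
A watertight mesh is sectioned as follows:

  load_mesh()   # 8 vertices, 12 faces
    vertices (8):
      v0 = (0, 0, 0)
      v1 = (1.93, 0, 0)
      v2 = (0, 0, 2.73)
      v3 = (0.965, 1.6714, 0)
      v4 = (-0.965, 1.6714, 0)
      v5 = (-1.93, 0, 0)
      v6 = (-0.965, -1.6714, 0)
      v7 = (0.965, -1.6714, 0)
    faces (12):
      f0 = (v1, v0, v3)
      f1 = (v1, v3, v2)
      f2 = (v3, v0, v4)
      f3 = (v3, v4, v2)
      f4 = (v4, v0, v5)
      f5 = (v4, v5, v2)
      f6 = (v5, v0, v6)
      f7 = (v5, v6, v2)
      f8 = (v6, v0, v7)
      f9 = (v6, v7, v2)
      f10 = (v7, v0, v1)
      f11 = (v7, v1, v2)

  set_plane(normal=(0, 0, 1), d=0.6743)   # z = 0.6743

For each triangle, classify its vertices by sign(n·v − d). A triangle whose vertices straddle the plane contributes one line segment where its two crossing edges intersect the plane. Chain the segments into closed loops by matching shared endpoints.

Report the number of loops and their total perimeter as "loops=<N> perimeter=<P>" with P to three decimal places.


Straddling triangles (6 of 12):
  (v1,v3,v2) [--+] → (0.726649, 1.25857, 0.6743)–(1.4533, 0, 0.6743)  len=1.4533
  (v3,v4,v2) [--+] → (-0.726649, 1.25857, 0.6743)–(0.726649, 1.25857, 0.6743)  len=1.4533
  (v4,v5,v2) [--+] → (-1.4533, 0, 0.6743)–(-0.726649, 1.25857, 0.6743)  len=1.4533
  (v5,v6,v2) [--+] → (-0.726649, -1.25857, 0.6743)–(-1.4533, 0, 0.6743)  len=1.4533
  (v6,v7,v2) [--+] → (0.726649, -1.25857, 0.6743)–(-0.726649, -1.25857, 0.6743)  len=1.4533
  (v7,v1,v2) [--+] → (1.4533, 0, 0.6743)–(0.726649, -1.25857, 0.6743)  len=1.4533

Chained into 1 loop(s):
  loop 1: 6 segments, perimeter = 8.7197
Total perimeter = 8.720

loops=1 perimeter=8.720


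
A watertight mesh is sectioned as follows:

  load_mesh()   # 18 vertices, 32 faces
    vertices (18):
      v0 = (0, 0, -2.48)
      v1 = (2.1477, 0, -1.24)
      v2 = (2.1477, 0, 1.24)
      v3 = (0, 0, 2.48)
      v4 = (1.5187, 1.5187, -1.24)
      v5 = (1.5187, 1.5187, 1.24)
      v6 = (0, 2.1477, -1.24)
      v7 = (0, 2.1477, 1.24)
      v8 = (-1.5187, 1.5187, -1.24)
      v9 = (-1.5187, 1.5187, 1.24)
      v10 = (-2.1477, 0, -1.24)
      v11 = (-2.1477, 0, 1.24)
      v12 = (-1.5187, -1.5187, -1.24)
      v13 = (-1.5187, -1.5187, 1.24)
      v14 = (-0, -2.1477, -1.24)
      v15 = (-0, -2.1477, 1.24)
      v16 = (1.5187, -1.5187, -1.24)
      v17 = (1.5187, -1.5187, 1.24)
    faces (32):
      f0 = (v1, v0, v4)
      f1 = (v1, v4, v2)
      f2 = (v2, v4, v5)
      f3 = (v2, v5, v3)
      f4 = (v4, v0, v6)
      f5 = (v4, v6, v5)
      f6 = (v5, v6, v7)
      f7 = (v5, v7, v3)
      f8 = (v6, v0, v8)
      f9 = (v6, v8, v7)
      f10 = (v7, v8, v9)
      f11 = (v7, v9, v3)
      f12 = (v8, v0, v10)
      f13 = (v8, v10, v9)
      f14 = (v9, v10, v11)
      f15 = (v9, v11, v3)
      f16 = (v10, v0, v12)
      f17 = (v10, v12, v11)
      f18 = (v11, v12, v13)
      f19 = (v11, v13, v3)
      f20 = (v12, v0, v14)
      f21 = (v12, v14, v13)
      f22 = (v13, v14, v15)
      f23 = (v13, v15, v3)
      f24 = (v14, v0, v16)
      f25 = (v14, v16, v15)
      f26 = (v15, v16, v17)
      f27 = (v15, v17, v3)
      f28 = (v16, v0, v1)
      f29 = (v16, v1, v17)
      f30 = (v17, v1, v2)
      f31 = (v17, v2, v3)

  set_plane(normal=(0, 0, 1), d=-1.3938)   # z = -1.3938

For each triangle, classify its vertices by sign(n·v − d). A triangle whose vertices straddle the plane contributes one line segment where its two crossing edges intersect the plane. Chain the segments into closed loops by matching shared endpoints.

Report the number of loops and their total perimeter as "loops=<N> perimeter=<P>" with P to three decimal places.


loops=1 perimeter=11.519

Straddling triangles (8 of 32):
  (v1,v0,v4) [+-+] → (1.88132, 0, -1.3938)–(1.33033, 1.33033, -1.3938)  len=1.4399
  (v4,v0,v6) [+-+] → (1.33033, 1.33033, -1.3938)–(0, 1.88132, -1.3938)  len=1.4399
  (v6,v0,v8) [+-+] → (0, 1.88132, -1.3938)–(-1.33033, 1.33033, -1.3938)  len=1.4399
  (v8,v0,v10) [+-+] → (-1.33033, 1.33033, -1.3938)–(-1.88132, 0, -1.3938)  len=1.4399
  (v10,v0,v12) [+-+] → (-1.88132, 0, -1.3938)–(-1.33033, -1.33033, -1.3938)  len=1.4399
  (v12,v0,v14) [+-+] → (-1.33033, -1.33033, -1.3938)–(0, -1.88132, -1.3938)  len=1.4399
  (v14,v0,v16) [+-+] → (0, -1.88132, -1.3938)–(1.33033, -1.33033, -1.3938)  len=1.4399
  (v16,v0,v1) [+-+] → (1.33033, -1.33033, -1.3938)–(1.88132, 0, -1.3938)  len=1.4399

Chained into 1 loop(s):
  loop 1: 8 segments, perimeter = 11.5194
Total perimeter = 11.519


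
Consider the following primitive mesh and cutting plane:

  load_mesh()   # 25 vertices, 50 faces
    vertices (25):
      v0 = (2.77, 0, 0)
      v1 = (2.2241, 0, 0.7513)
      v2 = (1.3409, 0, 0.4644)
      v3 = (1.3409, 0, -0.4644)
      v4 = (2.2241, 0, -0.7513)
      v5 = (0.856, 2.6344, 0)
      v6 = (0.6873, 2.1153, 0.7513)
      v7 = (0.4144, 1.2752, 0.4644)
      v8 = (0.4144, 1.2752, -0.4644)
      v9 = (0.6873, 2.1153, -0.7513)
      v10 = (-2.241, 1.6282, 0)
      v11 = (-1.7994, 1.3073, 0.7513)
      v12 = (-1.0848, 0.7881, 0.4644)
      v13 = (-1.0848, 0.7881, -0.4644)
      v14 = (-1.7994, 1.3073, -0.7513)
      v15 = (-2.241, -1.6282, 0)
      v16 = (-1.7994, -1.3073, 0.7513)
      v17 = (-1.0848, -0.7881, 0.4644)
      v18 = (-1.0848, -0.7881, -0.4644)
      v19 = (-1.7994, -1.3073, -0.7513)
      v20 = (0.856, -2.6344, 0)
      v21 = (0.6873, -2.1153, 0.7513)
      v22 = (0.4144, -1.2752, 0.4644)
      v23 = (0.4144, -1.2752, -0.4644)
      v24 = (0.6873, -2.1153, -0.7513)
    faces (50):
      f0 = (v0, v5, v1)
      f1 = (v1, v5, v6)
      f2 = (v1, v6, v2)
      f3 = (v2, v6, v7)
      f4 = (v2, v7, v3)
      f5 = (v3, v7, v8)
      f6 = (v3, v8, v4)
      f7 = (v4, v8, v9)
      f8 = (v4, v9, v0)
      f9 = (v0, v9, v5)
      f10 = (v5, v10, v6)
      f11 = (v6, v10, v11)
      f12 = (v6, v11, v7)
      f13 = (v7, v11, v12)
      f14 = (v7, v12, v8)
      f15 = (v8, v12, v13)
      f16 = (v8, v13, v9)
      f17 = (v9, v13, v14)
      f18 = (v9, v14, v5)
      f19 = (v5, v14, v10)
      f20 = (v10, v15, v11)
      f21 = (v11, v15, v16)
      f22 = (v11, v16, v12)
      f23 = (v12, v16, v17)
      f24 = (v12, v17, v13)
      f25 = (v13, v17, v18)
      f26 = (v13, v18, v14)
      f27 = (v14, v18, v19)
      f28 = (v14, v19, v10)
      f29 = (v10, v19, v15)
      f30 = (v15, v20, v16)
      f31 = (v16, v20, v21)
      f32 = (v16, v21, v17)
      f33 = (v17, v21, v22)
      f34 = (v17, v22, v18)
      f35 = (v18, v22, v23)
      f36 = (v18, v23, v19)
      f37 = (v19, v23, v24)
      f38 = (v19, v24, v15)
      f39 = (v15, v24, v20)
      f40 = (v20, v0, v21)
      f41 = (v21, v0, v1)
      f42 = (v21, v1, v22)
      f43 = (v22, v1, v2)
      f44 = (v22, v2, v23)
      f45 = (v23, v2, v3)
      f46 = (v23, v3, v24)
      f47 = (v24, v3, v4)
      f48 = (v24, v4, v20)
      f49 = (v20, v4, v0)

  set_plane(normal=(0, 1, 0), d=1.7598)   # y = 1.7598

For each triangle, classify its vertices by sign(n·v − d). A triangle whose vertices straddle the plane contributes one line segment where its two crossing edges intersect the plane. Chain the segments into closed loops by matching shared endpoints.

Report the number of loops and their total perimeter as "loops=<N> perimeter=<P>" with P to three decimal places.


loops=1 perimeter=7.845

Straddling triangles (14 of 50):
  (v0,v5,v1) [-+-] → (1.49143, 1.7598, 0)–(1.3102, 1.7598, 0.249426)  len=0.3083
  (v1,v5,v6) [-++] → (1.3102, 1.7598, 0.249426)–(0.945577, 1.7598, 0.7513)  len=0.6203
  (v1,v6,v2) [-+-] → (0.945577, 1.7598, 0.7513)–(0.797145, 1.7598, 0.703083)  len=0.1561
  (v2,v6,v7) [-+-] → (0.797145, 1.7598, 0.703083)–(0.571819, 1.7598, 0.629894)  len=0.2369
  (v4,v8,v9) [--+] → (0.571819, 1.7598, -0.629894)–(0.945577, 1.7598, -0.7513)  len=0.3930
  (v4,v9,v0) [-+-] → (0.945577, 1.7598, -0.7513)–(1.03732, 1.7598, -0.625036)  len=0.1561
  (v0,v9,v5) [-++] → (1.03732, 1.7598, -0.625036)–(1.49143, 1.7598, 0)  len=0.7726
  (v5,v10,v6) [+-+] → (-1.83595, 1.7598, 0)–(-1.44986, 1.7598, 0.202979)  len=0.4362
  (v6,v10,v11) [+--] → (-1.44986, 1.7598, 0.202979)–(-0.406786, 1.7598, 0.7513)  len=1.1784
  (v6,v11,v7) [+--] → (-0.406786, 1.7598, 0.7513)–(0.571819, 1.7598, 0.629894)  len=0.9861
  (v8,v13,v9) [--+] → (0.21263, 1.7598, -0.674452)–(0.571819, 1.7598, -0.629894)  len=0.3619
  (v9,v13,v14) [+--] → (0.21263, 1.7598, -0.674452)–(-0.406786, 1.7598, -0.7513)  len=0.6242
  (v9,v14,v5) [+-+] → (-0.406786, 1.7598, -0.7513)–(-0.893991, 1.7598, -0.49513)  len=0.5504
  (v5,v14,v10) [+--] → (-0.893991, 1.7598, -0.49513)–(-1.83595, 1.7598, 0)  len=1.0642

Chained into 1 loop(s):
  loop 1: 14 segments, perimeter = 7.8447
Total perimeter = 7.845


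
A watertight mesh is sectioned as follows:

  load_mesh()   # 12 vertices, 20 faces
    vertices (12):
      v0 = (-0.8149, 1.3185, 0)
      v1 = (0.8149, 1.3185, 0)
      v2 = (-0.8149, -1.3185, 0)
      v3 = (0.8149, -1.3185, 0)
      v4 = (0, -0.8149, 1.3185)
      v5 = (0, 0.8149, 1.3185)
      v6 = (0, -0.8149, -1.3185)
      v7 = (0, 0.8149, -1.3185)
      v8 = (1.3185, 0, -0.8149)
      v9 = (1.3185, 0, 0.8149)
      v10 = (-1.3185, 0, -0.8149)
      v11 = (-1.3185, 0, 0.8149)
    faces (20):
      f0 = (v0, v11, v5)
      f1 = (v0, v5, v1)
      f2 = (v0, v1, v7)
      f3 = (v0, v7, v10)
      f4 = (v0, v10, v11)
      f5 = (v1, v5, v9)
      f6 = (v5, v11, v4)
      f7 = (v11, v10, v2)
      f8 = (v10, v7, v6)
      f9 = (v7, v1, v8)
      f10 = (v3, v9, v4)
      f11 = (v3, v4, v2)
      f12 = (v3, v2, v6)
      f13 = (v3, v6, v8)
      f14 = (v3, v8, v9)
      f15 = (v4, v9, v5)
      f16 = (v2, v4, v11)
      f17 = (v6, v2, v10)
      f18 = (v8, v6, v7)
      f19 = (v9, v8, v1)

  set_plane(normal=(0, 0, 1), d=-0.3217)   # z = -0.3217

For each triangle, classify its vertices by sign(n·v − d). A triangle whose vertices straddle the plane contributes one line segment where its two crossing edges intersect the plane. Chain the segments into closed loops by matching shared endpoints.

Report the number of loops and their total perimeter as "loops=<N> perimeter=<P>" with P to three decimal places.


Straddling triangles (10 of 20):
  (v0,v1,v7) [++-] → (0.616073, 1.19563, -0.3217)–(-0.616073, 1.19563, -0.3217)  len=1.2321
  (v0,v7,v10) [+--] → (-0.616073, 1.19563, -0.3217)–(-1.01371, 0.797993, -0.3217)  len=0.5623
  (v0,v10,v11) [+-+] → (-1.01371, 0.797993, -0.3217)–(-1.3185, 0, -0.3217)  len=0.8542
  (v11,v10,v2) [+-+] → (-1.3185, 0, -0.3217)–(-1.01371, -0.797993, -0.3217)  len=0.8542
  (v7,v1,v8) [-+-] → (0.616073, 1.19563, -0.3217)–(1.01371, 0.797993, -0.3217)  len=0.5623
  (v3,v2,v6) [++-] → (-0.616073, -1.19563, -0.3217)–(0.616073, -1.19563, -0.3217)  len=1.2321
  (v3,v6,v8) [+--] → (0.616073, -1.19563, -0.3217)–(1.01371, -0.797993, -0.3217)  len=0.5623
  (v3,v8,v9) [+-+] → (1.01371, -0.797993, -0.3217)–(1.3185, 0, -0.3217)  len=0.8542
  (v6,v2,v10) [-+-] → (-0.616073, -1.19563, -0.3217)–(-1.01371, -0.797993, -0.3217)  len=0.5623
  (v9,v8,v1) [+-+] → (1.3185, 0, -0.3217)–(1.01371, 0.797993, -0.3217)  len=0.8542

Chained into 1 loop(s):
  loop 1: 10 segments, perimeter = 8.1305
Total perimeter = 8.131

loops=1 perimeter=8.131


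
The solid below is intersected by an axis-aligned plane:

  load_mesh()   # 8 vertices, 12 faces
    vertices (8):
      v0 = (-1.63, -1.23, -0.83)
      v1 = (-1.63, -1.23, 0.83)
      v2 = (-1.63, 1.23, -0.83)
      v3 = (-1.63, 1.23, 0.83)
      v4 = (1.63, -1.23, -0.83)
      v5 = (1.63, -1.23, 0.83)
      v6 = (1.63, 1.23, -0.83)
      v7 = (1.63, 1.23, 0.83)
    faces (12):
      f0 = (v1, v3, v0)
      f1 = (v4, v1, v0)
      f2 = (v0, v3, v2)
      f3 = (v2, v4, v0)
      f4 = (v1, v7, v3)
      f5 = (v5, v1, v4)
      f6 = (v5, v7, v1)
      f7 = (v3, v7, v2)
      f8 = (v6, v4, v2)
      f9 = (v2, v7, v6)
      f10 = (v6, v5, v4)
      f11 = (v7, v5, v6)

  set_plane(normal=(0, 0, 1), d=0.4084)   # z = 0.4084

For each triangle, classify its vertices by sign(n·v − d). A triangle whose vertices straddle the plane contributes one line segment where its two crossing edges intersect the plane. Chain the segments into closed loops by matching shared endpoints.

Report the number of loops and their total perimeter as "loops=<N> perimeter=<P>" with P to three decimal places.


Straddling triangles (8 of 12):
  (v1,v3,v0) [++-] → (-1.63, 0.605219, 0.4084)–(-1.63, -1.23, 0.4084)  len=1.8352
  (v4,v1,v0) [-+-] → (-0.802039, -1.23, 0.4084)–(-1.63, -1.23, 0.4084)  len=0.8280
  (v0,v3,v2) [-+-] → (-1.63, 0.605219, 0.4084)–(-1.63, 1.23, 0.4084)  len=0.6248
  (v5,v1,v4) [++-] → (-0.802039, -1.23, 0.4084)–(1.63, -1.23, 0.4084)  len=2.4320
  (v3,v7,v2) [++-] → (0.802039, 1.23, 0.4084)–(-1.63, 1.23, 0.4084)  len=2.4320
  (v2,v7,v6) [-+-] → (0.802039, 1.23, 0.4084)–(1.63, 1.23, 0.4084)  len=0.8280
  (v6,v5,v4) [-+-] → (1.63, -0.605219, 0.4084)–(1.63, -1.23, 0.4084)  len=0.6248
  (v7,v5,v6) [++-] → (1.63, -0.605219, 0.4084)–(1.63, 1.23, 0.4084)  len=1.8352

Chained into 1 loop(s):
  loop 1: 8 segments, perimeter = 11.4400
Total perimeter = 11.440

loops=1 perimeter=11.440


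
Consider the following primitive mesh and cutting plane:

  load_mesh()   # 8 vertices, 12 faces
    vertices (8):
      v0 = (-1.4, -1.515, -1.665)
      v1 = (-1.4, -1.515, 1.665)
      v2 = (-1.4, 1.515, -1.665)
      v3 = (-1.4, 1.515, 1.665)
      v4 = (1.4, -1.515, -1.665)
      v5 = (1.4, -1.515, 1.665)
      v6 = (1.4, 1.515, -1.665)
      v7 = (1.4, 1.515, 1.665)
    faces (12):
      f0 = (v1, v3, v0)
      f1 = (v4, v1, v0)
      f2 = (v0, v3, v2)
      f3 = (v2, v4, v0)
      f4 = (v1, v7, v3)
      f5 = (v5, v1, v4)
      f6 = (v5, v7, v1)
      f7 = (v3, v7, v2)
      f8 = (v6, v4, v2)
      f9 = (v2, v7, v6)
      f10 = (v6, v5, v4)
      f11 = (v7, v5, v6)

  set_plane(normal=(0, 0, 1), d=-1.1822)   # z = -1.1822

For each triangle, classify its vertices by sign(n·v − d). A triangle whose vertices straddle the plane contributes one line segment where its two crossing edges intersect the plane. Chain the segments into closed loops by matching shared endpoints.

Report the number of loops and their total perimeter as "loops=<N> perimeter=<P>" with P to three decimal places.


Straddling triangles (8 of 12):
  (v1,v3,v0) [++-] → (-1.4, -1.0757, -1.1822)–(-1.4, -1.515, -1.1822)  len=0.4393
  (v4,v1,v0) [-+-] → (0.994042, -1.515, -1.1822)–(-1.4, -1.515, -1.1822)  len=2.3940
  (v0,v3,v2) [-+-] → (-1.4, -1.0757, -1.1822)–(-1.4, 1.515, -1.1822)  len=2.5907
  (v5,v1,v4) [++-] → (0.994042, -1.515, -1.1822)–(1.4, -1.515, -1.1822)  len=0.4060
  (v3,v7,v2) [++-] → (-0.994042, 1.515, -1.1822)–(-1.4, 1.515, -1.1822)  len=0.4060
  (v2,v7,v6) [-+-] → (-0.994042, 1.515, -1.1822)–(1.4, 1.515, -1.1822)  len=2.3940
  (v6,v5,v4) [-+-] → (1.4, 1.0757, -1.1822)–(1.4, -1.515, -1.1822)  len=2.5907
  (v7,v5,v6) [++-] → (1.4, 1.0757, -1.1822)–(1.4, 1.515, -1.1822)  len=0.4393

Chained into 1 loop(s):
  loop 1: 8 segments, perimeter = 11.6600
Total perimeter = 11.660

loops=1 perimeter=11.660


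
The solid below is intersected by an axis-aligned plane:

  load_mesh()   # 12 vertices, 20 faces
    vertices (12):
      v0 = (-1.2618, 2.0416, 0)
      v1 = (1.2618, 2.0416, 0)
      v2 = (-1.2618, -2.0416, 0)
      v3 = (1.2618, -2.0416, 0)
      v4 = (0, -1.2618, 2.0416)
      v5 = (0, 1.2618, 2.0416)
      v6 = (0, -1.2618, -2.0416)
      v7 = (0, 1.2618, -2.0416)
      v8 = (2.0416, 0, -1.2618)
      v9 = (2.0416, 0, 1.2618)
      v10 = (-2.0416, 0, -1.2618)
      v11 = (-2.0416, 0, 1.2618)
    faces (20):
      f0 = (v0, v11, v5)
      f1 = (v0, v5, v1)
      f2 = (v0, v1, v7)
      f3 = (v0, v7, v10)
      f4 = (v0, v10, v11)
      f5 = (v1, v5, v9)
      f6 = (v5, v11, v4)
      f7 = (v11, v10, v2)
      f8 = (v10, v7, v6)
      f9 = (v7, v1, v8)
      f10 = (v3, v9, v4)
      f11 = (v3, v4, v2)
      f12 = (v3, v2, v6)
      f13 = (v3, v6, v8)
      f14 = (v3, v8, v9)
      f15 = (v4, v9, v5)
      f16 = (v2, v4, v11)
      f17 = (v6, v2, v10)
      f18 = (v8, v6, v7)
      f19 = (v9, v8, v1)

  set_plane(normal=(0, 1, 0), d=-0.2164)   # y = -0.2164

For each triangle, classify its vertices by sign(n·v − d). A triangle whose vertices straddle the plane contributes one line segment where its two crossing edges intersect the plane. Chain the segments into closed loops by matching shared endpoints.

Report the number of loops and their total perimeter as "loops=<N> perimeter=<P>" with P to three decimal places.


loops=1 perimeter=13.268

Straddling triangles (10 of 20):
  (v5,v11,v4) [++-] → (-1.69146, -0.2164, 1.39554)–(0, -0.2164, 2.0416)  len=1.8106
  (v11,v10,v2) [++-] → (-1.95894, -0.2164, -1.12806)–(-1.95894, -0.2164, 1.12806)  len=2.2561
  (v10,v7,v6) [++-] → (0, -0.2164, -2.0416)–(-1.69146, -0.2164, -1.39554)  len=1.8106
  (v3,v9,v4) [-+-] → (1.95894, -0.2164, 1.12806)–(1.69146, -0.2164, 1.39554)  len=0.3783
  (v3,v6,v8) [--+] → (1.69146, -0.2164, -1.39554)–(1.95894, -0.2164, -1.12806)  len=0.3783
  (v3,v8,v9) [-++] → (1.95894, -0.2164, -1.12806)–(1.95894, -0.2164, 1.12806)  len=2.2561
  (v4,v9,v5) [-++] → (1.69146, -0.2164, 1.39554)–(0, -0.2164, 2.0416)  len=1.8106
  (v2,v4,v11) [--+] → (-1.69146, -0.2164, 1.39554)–(-1.95894, -0.2164, 1.12806)  len=0.3783
  (v6,v2,v10) [--+] → (-1.95894, -0.2164, -1.12806)–(-1.69146, -0.2164, -1.39554)  len=0.3783
  (v8,v6,v7) [+-+] → (1.69146, -0.2164, -1.39554)–(0, -0.2164, -2.0416)  len=1.8106

Chained into 1 loop(s):
  loop 1: 10 segments, perimeter = 13.2679
Total perimeter = 13.268


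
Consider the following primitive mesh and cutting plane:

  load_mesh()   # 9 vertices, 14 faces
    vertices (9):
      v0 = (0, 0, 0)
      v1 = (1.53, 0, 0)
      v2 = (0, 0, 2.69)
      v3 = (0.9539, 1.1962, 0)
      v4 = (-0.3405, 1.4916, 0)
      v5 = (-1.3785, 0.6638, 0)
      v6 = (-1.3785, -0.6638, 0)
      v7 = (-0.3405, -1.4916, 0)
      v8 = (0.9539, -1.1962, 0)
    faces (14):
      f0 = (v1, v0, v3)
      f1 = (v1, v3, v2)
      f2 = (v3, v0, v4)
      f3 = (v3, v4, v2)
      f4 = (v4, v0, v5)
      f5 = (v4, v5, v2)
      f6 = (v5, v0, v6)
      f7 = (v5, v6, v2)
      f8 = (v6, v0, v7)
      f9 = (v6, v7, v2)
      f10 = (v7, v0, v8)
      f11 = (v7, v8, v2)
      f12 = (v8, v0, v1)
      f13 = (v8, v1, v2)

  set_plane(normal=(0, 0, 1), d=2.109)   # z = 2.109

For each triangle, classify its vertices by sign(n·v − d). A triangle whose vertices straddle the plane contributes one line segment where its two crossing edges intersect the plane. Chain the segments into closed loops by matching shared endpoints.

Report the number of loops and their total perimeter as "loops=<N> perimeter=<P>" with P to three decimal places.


loops=1 perimeter=2.007

Straddling triangles (7 of 14):
  (v1,v3,v2) [--+] → (0.206028, 0.258361, 2.109)–(0.330457, 0, 2.109)  len=0.2868
  (v3,v4,v2) [--+] → (-0.0735429, 0.322163, 2.109)–(0.206028, 0.258361, 2.109)  len=0.2868
  (v4,v5,v2) [--+] → (-0.297736, 0.143371, 2.109)–(-0.0735429, 0.322163, 2.109)  len=0.2868
  (v5,v6,v2) [--+] → (-0.297736, -0.143371, 2.109)–(-0.297736, 0.143371, 2.109)  len=0.2867
  (v6,v7,v2) [--+] → (-0.0735429, -0.322163, 2.109)–(-0.297736, -0.143371, 2.109)  len=0.2868
  (v7,v8,v2) [--+] → (0.206028, -0.258361, 2.109)–(-0.0735429, -0.322163, 2.109)  len=0.2868
  (v8,v1,v2) [--+] → (0.330457, 0, 2.109)–(0.206028, -0.258361, 2.109)  len=0.2868

Chained into 1 loop(s):
  loop 1: 7 segments, perimeter = 2.0073
Total perimeter = 2.007


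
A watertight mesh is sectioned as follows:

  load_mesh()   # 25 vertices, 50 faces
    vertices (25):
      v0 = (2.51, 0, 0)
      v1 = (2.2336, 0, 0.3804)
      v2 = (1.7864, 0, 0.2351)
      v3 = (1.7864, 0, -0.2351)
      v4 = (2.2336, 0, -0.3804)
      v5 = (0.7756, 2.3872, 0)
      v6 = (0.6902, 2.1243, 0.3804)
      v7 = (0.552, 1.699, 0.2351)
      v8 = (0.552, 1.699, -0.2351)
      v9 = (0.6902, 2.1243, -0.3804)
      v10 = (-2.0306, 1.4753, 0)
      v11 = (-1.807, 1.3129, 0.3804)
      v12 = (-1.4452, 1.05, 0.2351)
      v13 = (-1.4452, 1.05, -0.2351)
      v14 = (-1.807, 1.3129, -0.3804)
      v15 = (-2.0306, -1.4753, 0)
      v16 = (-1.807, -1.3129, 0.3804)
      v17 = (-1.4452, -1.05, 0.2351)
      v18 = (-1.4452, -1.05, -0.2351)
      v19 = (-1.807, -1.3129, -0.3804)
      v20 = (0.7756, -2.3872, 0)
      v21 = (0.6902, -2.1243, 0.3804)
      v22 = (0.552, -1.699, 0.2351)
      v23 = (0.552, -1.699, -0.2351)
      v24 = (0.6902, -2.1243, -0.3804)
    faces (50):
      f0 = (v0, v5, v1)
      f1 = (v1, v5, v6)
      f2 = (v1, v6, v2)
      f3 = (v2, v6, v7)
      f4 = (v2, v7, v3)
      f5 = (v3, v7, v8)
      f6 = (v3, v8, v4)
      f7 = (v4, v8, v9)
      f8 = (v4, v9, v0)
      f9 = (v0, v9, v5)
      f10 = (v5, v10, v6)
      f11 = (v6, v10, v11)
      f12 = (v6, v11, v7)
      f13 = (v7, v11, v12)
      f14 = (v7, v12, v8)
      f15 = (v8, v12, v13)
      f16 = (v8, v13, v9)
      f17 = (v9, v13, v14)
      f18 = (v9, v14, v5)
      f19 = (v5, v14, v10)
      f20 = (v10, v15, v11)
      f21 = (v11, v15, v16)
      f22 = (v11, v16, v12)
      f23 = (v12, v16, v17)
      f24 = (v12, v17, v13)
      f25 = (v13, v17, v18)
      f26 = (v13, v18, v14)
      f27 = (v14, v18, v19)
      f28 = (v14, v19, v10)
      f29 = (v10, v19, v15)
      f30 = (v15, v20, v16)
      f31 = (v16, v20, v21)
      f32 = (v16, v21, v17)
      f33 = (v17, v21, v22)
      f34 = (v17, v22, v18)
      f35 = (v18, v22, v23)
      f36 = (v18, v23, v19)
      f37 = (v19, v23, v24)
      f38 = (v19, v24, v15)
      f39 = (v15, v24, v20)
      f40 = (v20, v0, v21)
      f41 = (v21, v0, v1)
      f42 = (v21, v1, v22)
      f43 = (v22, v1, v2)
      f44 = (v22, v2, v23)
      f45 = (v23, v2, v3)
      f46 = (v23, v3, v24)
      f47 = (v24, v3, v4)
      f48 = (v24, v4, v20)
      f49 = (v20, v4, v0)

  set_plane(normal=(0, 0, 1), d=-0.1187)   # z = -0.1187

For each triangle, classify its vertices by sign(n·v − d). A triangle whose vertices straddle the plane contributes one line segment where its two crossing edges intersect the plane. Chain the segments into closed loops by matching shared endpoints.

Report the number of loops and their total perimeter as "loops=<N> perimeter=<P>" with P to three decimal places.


loops=2 perimeter=24.747

Straddling triangles (20 of 50):
  (v2,v7,v3) [++-] → (1.48082, 0.420595, -0.1187)–(1.7864, 0, -0.1187)  len=0.5199
  (v3,v7,v8) [-+-] → (1.48082, 0.420595, -0.1187)–(0.552, 1.699, -0.1187)  len=1.5802
  (v4,v9,v0) [--+] → (1.94215, 0.662866, -0.1187)–(2.42375, 0, -0.1187)  len=0.8193
  (v0,v9,v5) [+-+] → (1.94215, 0.662866, -0.1187)–(0.748952, 2.30516, -0.1187)  len=2.0300
  (v7,v12,v8) [++-] → (0.0575847, 1.53834, -0.1187)–(0.552, 1.699, -0.1187)  len=0.5199
  (v8,v12,v13) [-+-] → (0.0575847, 1.53834, -0.1187)–(-1.4452, 1.05, -0.1187)  len=1.5801
  (v9,v14,v5) [--+] → (-0.0302744, 2.05198, -0.1187)–(0.748952, 2.30516, -0.1187)  len=0.8193
  (v5,v14,v10) [+-+] → (-0.0302744, 2.05198, -0.1187)–(-1.96083, 1.42462, -0.1187)  len=2.0299
  (v12,v17,v13) [++-] → (-1.4452, 0.530136, -0.1187)–(-1.4452, 1.05, -0.1187)  len=0.5199
  (v13,v17,v18) [-+-] → (-1.4452, 0.530136, -0.1187)–(-1.4452, -1.05, -0.1187)  len=1.5801
  (v14,v19,v10) [--+] → (-1.96083, 0.60527, -0.1187)–(-1.96083, 1.42462, -0.1187)  len=0.8194
  (v10,v19,v15) [+-+] → (-1.96083, 0.60527, -0.1187)–(-1.96083, -1.42462, -0.1187)  len=2.0299
  (v17,v22,v18) [++-] → (-0.950785, -1.21066, -0.1187)–(-1.4452, -1.05, -0.1187)  len=0.5199
  (v18,v22,v23) [-+-] → (-0.950785, -1.21066, -0.1187)–(0.552, -1.699, -0.1187)  len=1.5801
  (v19,v24,v15) [--+] → (-1.1816, -1.67781, -0.1187)–(-1.96083, -1.42462, -0.1187)  len=0.8193
  (v15,v24,v20) [+-+] → (-1.1816, -1.67781, -0.1187)–(0.748952, -2.30516, -0.1187)  len=2.0299
  (v22,v2,v23) [++-] → (0.857581, -1.27841, -0.1187)–(0.552, -1.699, -0.1187)  len=0.5199
  (v23,v2,v3) [-+-] → (0.857581, -1.27841, -0.1187)–(1.7864, 0, -0.1187)  len=1.5802
  (v24,v4,v20) [--+] → (1.23055, -1.6423, -0.1187)–(0.748952, -2.30516, -0.1187)  len=0.8193
  (v20,v4,v0) [+-+] → (1.23055, -1.6423, -0.1187)–(2.42375, 0, -0.1187)  len=2.0300

Chained into 2 loop(s):
  loop 1: 10 segments, perimeter = 10.5002
  loop 2: 10 segments, perimeter = 14.2464
Total perimeter = 24.747


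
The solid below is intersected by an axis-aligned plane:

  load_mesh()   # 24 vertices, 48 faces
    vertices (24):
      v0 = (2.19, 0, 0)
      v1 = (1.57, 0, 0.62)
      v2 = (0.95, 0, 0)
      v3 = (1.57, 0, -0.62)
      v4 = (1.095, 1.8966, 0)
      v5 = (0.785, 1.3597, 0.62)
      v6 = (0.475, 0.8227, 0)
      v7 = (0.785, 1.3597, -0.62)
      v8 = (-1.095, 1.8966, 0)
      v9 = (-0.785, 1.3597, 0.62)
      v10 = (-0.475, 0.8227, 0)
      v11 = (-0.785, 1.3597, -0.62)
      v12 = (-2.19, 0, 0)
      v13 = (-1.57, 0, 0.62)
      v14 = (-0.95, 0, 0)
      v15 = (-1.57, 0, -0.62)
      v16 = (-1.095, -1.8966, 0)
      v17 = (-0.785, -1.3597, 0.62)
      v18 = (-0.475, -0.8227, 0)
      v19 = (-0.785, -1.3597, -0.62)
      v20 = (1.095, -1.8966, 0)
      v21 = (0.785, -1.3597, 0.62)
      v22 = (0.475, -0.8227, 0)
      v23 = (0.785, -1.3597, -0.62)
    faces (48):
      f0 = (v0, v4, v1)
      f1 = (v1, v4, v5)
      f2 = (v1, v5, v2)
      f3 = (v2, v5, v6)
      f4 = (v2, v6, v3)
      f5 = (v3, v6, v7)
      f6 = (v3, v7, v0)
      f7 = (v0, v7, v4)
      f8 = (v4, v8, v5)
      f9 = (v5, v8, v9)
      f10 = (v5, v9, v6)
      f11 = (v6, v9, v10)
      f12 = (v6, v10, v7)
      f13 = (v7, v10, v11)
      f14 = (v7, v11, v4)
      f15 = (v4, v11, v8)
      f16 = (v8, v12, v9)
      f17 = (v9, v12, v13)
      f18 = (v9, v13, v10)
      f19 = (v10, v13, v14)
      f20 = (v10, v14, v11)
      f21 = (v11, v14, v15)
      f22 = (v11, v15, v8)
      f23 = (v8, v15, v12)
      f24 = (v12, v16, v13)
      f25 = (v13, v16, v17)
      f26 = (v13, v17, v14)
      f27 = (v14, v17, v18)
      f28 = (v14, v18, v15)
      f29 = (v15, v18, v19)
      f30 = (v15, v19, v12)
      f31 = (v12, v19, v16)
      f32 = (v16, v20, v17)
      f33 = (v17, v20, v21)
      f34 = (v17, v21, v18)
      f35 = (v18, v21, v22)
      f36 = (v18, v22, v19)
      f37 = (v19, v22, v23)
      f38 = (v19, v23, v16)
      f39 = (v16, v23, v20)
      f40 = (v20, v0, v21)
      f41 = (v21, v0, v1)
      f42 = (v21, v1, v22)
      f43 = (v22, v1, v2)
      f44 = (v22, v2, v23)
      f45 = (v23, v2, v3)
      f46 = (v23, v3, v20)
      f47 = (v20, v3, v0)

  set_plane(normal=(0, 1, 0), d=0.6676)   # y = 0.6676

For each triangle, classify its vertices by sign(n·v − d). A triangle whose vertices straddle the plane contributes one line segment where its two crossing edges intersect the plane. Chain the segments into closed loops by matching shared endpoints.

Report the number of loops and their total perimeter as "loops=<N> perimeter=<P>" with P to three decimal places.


Straddling triangles (16 of 48):
  (v0,v4,v1) [-+-] → (1.80456, 0.6676, 0)–(1.4028, 0.6676, 0.401761)  len=0.5682
  (v1,v4,v5) [-++] → (1.4028, 0.6676, 0.401761)–(1.18457, 0.6676, 0.62)  len=0.3086
  (v1,v5,v2) [-+-] → (1.18457, 0.6676, 0.62)–(0.868987, 0.6676, 0.304414)  len=0.4463
  (v2,v5,v6) [-++] → (0.868987, 0.6676, 0.304414)–(0.56455, 0.6676, 0)  len=0.4305
  (v2,v6,v3) [-+-] → (0.56455, 0.6676, 0)–(0.681436, 0.6676, -0.116886)  len=0.1653
  (v3,v6,v7) [-++] → (0.681436, 0.6676, -0.116886)–(1.18457, 0.6676, -0.62)  len=0.7115
  (v3,v7,v0) [-+-] → (1.18457, 0.6676, -0.62)–(1.50016, 0.6676, -0.304414)  len=0.4463
  (v0,v7,v4) [-++] → (1.50016, 0.6676, -0.304414)–(1.80456, 0.6676, 0)  len=0.4305
  (v8,v12,v9) [+-+] → (-1.80456, 0.6676, 0)–(-1.50016, 0.6676, 0.304414)  len=0.4305
  (v9,v12,v13) [+--] → (-1.50016, 0.6676, 0.304414)–(-1.18457, 0.6676, 0.62)  len=0.4463
  (v9,v13,v10) [+-+] → (-1.18457, 0.6676, 0.62)–(-0.681436, 0.6676, 0.116886)  len=0.7115
  (v10,v13,v14) [+--] → (-0.681436, 0.6676, 0.116886)–(-0.56455, 0.6676, 0)  len=0.1653
  (v10,v14,v11) [+-+] → (-0.56455, 0.6676, 0)–(-0.868987, 0.6676, -0.304414)  len=0.4305
  (v11,v14,v15) [+--] → (-0.868987, 0.6676, -0.304414)–(-1.18457, 0.6676, -0.62)  len=0.4463
  (v11,v15,v8) [+-+] → (-1.18457, 0.6676, -0.62)–(-1.4028, 0.6676, -0.401761)  len=0.3086
  (v8,v15,v12) [+--] → (-1.4028, 0.6676, -0.401761)–(-1.80456, 0.6676, 0)  len=0.5682

Chained into 2 loop(s):
  loop 1: 8 segments, perimeter = 3.5073
  loop 2: 8 segments, perimeter = 3.5073
Total perimeter = 7.015

loops=2 perimeter=7.015


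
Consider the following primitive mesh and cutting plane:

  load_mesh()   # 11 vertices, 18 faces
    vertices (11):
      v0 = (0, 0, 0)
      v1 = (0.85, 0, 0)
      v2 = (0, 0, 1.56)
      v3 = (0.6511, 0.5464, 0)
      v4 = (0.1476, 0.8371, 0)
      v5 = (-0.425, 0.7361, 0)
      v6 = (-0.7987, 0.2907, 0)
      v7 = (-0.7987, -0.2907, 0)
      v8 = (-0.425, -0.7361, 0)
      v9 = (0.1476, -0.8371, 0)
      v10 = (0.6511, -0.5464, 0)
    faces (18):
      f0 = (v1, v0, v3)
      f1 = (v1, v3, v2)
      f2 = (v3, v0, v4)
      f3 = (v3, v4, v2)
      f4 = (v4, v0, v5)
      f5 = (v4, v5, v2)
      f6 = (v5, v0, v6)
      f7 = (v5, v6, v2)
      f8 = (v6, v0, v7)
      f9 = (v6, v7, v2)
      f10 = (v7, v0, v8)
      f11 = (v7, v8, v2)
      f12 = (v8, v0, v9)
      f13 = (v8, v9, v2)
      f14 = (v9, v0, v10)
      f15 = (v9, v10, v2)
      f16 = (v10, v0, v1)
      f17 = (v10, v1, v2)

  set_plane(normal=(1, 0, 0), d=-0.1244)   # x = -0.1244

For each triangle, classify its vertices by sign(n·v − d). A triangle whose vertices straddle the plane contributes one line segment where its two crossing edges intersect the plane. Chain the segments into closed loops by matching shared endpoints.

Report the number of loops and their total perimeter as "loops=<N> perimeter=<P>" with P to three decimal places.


loops=1 perimeter=4.702

Straddling triangles (10 of 18):
  (v4,v0,v5) [++-] → (-0.1244, 0.215461, 0)–(-0.1244, 0.789122, 0)  len=0.5737
  (v4,v5,v2) [+-+] → (-0.1244, 0.789122, 0)–(-0.1244, 0.215461, 1.10338)  len=1.2436
  (v5,v0,v6) [-+-] → (-0.1244, 0.215461, 0)–(-0.1244, 0.0452774, 0)  len=0.1702
  (v5,v6,v2) [--+] → (-0.1244, 0.0452774, 1.31703)–(-0.1244, 0.215461, 1.10338)  len=0.2731
  (v6,v0,v7) [-+-] → (-0.1244, 0.0452774, 0)–(-0.1244, -0.0452774, 0)  len=0.0906
  (v6,v7,v2) [--+] → (-0.1244, -0.0452774, 1.31703)–(-0.1244, 0.0452774, 1.31703)  len=0.0906
  (v7,v0,v8) [-+-] → (-0.1244, -0.0452774, 0)–(-0.1244, -0.215461, 0)  len=0.1702
  (v7,v8,v2) [--+] → (-0.1244, -0.215461, 1.10338)–(-0.1244, -0.0452774, 1.31703)  len=0.2731
  (v8,v0,v9) [-++] → (-0.1244, -0.215461, 0)–(-0.1244, -0.789122, 0)  len=0.5737
  (v8,v9,v2) [-++] → (-0.1244, -0.789122, 0)–(-0.1244, -0.215461, 1.10338)  len=1.2436

Chained into 1 loop(s):
  loop 1: 10 segments, perimeter = 4.7023
Total perimeter = 4.702


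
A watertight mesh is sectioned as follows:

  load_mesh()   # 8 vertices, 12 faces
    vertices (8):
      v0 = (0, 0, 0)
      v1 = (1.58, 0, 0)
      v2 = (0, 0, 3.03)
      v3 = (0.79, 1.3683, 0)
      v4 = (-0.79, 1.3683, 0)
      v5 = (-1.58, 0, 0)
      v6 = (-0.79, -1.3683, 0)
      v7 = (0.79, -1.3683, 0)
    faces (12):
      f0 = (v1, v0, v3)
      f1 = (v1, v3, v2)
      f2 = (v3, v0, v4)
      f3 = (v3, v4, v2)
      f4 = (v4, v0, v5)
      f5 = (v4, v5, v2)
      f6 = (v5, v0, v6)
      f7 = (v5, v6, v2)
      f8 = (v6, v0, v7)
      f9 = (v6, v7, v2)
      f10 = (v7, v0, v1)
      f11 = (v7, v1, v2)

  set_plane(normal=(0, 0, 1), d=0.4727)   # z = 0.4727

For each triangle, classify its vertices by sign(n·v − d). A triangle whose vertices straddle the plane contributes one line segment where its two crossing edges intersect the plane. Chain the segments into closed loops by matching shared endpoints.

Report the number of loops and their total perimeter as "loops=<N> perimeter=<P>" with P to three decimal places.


loops=1 perimeter=8.001

Straddling triangles (6 of 12):
  (v1,v3,v2) [--+] → (0.666755, 1.15484, 0.4727)–(1.33351, 0, 0.4727)  len=1.3335
  (v3,v4,v2) [--+] → (-0.666755, 1.15484, 0.4727)–(0.666755, 1.15484, 0.4727)  len=1.3335
  (v4,v5,v2) [--+] → (-1.33351, 0, 0.4727)–(-0.666755, 1.15484, 0.4727)  len=1.3335
  (v5,v6,v2) [--+] → (-0.666755, -1.15484, 0.4727)–(-1.33351, 0, 0.4727)  len=1.3335
  (v6,v7,v2) [--+] → (0.666755, -1.15484, 0.4727)–(-0.666755, -1.15484, 0.4727)  len=1.3335
  (v7,v1,v2) [--+] → (1.33351, 0, 0.4727)–(0.666755, -1.15484, 0.4727)  len=1.3335

Chained into 1 loop(s):
  loop 1: 6 segments, perimeter = 8.0010
Total perimeter = 8.001


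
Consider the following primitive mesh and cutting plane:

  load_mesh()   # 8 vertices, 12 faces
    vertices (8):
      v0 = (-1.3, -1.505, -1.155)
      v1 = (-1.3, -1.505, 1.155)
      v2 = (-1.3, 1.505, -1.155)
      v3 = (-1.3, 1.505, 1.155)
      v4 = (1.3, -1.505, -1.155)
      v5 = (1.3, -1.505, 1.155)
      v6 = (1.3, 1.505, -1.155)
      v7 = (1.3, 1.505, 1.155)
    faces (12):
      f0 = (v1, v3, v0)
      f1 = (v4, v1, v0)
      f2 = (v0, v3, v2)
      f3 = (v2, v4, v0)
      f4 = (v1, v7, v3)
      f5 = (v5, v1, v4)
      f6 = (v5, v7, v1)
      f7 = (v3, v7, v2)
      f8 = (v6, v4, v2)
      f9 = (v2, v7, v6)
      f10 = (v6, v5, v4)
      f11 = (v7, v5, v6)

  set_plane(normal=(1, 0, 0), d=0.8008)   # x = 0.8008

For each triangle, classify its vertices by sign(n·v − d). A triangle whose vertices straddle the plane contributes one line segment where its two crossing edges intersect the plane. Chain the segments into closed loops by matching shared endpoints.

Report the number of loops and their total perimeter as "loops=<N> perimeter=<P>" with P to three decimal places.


loops=1 perimeter=10.640

Straddling triangles (8 of 12):
  (v4,v1,v0) [+--] → (0.8008, -1.505, -0.71148)–(0.8008, -1.505, -1.155)  len=0.4435
  (v2,v4,v0) [-+-] → (0.8008, -0.92708, -1.155)–(0.8008, -1.505, -1.155)  len=0.5779
  (v1,v7,v3) [-+-] → (0.8008, 0.92708, 1.155)–(0.8008, 1.505, 1.155)  len=0.5779
  (v5,v1,v4) [+-+] → (0.8008, -1.505, 1.155)–(0.8008, -1.505, -0.71148)  len=1.8665
  (v5,v7,v1) [++-] → (0.8008, 0.92708, 1.155)–(0.8008, -1.505, 1.155)  len=2.4321
  (v3,v7,v2) [-+-] → (0.8008, 1.505, 1.155)–(0.8008, 1.505, 0.71148)  len=0.4435
  (v6,v4,v2) [++-] → (0.8008, -0.92708, -1.155)–(0.8008, 1.505, -1.155)  len=2.4321
  (v2,v7,v6) [-++] → (0.8008, 1.505, 0.71148)–(0.8008, 1.505, -1.155)  len=1.8665

Chained into 1 loop(s):
  loop 1: 8 segments, perimeter = 10.6400
Total perimeter = 10.640


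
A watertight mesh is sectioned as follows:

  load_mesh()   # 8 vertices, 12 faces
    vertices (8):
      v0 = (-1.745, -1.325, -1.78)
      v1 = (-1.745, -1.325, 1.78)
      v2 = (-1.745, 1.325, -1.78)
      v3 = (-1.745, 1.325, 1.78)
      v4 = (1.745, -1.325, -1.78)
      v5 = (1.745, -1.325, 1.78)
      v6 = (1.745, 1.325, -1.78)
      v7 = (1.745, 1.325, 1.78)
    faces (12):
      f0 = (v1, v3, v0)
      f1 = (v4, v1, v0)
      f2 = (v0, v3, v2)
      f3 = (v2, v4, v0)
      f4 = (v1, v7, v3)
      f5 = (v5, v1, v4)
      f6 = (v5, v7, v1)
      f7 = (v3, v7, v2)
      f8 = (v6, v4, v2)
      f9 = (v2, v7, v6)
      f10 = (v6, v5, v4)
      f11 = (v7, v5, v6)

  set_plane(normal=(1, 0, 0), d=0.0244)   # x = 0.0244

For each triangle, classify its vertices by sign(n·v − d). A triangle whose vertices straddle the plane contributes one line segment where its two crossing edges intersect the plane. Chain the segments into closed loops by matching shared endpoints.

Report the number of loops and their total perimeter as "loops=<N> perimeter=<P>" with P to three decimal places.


loops=1 perimeter=12.420

Straddling triangles (8 of 12):
  (v4,v1,v0) [+--] → (0.0244, -1.325, -0.0248894)–(0.0244, -1.325, -1.78)  len=1.7551
  (v2,v4,v0) [-+-] → (0.0244, -0.0185272, -1.78)–(0.0244, -1.325, -1.78)  len=1.3065
  (v1,v7,v3) [-+-] → (0.0244, 0.0185272, 1.78)–(0.0244, 1.325, 1.78)  len=1.3065
  (v5,v1,v4) [+-+] → (0.0244, -1.325, 1.78)–(0.0244, -1.325, -0.0248894)  len=1.8049
  (v5,v7,v1) [++-] → (0.0244, 0.0185272, 1.78)–(0.0244, -1.325, 1.78)  len=1.3435
  (v3,v7,v2) [-+-] → (0.0244, 1.325, 1.78)–(0.0244, 1.325, 0.0248894)  len=1.7551
  (v6,v4,v2) [++-] → (0.0244, -0.0185272, -1.78)–(0.0244, 1.325, -1.78)  len=1.3435
  (v2,v7,v6) [-++] → (0.0244, 1.325, 0.0248894)–(0.0244, 1.325, -1.78)  len=1.8049

Chained into 1 loop(s):
  loop 1: 8 segments, perimeter = 12.4200
Total perimeter = 12.420
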